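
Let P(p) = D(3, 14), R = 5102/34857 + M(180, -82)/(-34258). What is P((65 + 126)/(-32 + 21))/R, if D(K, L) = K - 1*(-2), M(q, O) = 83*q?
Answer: -2985327765/172989632 ≈ -17.257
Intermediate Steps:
R = -172989632/597065553 (R = 5102/34857 + (83*180)/(-34258) = 5102*(1/34857) + 14940*(-1/34258) = 5102/34857 - 7470/17129 = -172989632/597065553 ≈ -0.28973)
D(K, L) = 2 + K (D(K, L) = K + 2 = 2 + K)
P(p) = 5 (P(p) = 2 + 3 = 5)
P((65 + 126)/(-32 + 21))/R = 5/(-172989632/597065553) = 5*(-597065553/172989632) = -2985327765/172989632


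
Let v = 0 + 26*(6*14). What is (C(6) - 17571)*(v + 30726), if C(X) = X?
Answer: -578064150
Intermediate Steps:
v = 2184 (v = 0 + 26*84 = 0 + 2184 = 2184)
(C(6) - 17571)*(v + 30726) = (6 - 17571)*(2184 + 30726) = -17565*32910 = -578064150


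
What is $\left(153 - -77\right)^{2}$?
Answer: $52900$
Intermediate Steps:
$\left(153 - -77\right)^{2} = \left(153 + 77\right)^{2} = 230^{2} = 52900$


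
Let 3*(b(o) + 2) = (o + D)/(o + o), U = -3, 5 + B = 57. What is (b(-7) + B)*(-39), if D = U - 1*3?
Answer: -27469/14 ≈ -1962.1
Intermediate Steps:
B = 52 (B = -5 + 57 = 52)
D = -6 (D = -3 - 1*3 = -3 - 3 = -6)
b(o) = -2 + (-6 + o)/(6*o) (b(o) = -2 + ((o - 6)/(o + o))/3 = -2 + ((-6 + o)/((2*o)))/3 = -2 + ((-6 + o)*(1/(2*o)))/3 = -2 + ((-6 + o)/(2*o))/3 = -2 + (-6 + o)/(6*o))
(b(-7) + B)*(-39) = ((-11/6 - 1/(-7)) + 52)*(-39) = ((-11/6 - 1*(-⅐)) + 52)*(-39) = ((-11/6 + ⅐) + 52)*(-39) = (-71/42 + 52)*(-39) = (2113/42)*(-39) = -27469/14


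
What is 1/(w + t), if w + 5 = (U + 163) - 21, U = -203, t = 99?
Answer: 1/33 ≈ 0.030303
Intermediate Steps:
w = -66 (w = -5 + ((-203 + 163) - 21) = -5 + (-40 - 21) = -5 - 61 = -66)
1/(w + t) = 1/(-66 + 99) = 1/33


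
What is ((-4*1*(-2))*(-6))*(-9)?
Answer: 432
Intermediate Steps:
((-4*1*(-2))*(-6))*(-9) = (-4*(-2)*(-6))*(-9) = (8*(-6))*(-9) = -48*(-9) = 432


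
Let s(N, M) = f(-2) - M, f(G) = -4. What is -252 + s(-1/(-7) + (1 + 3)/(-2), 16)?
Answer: -272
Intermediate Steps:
s(N, M) = -4 - M
-252 + s(-1/(-7) + (1 + 3)/(-2), 16) = -252 + (-4 - 1*16) = -252 + (-4 - 16) = -252 - 20 = -272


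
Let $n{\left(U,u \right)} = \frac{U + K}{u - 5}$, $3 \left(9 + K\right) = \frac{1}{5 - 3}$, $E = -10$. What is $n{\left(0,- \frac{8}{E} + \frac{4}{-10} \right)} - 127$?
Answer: $- \frac{17261}{138} \approx -125.08$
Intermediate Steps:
$K = - \frac{53}{6}$ ($K = -9 + \frac{1}{3 \left(5 - 3\right)} = -9 + \frac{1}{3 \cdot 2} = -9 + \frac{1}{3} \cdot \frac{1}{2} = -9 + \frac{1}{6} = - \frac{53}{6} \approx -8.8333$)
$n{\left(U,u \right)} = \frac{- \frac{53}{6} + U}{-5 + u}$ ($n{\left(U,u \right)} = \frac{U - \frac{53}{6}}{u - 5} = \frac{- \frac{53}{6} + U}{-5 + u}$)
$n{\left(0,- \frac{8}{E} + \frac{4}{-10} \right)} - 127 = \frac{- \frac{53}{6} + 0}{-5 + \left(- \frac{8}{-10} + \frac{4}{-10}\right)} - 127 = \frac{1}{-5 + \left(\left(-8\right) \left(- \frac{1}{10}\right) + 4 \left(- \frac{1}{10}\right)\right)} \left(- \frac{53}{6}\right) - 127 = \frac{1}{-5 + \left(\frac{4}{5} - \frac{2}{5}\right)} \left(- \frac{53}{6}\right) - 127 = \frac{1}{-5 + \frac{2}{5}} \left(- \frac{53}{6}\right) - 127 = \frac{1}{- \frac{23}{5}} \left(- \frac{53}{6}\right) - 127 = \left(- \frac{5}{23}\right) \left(- \frac{53}{6}\right) - 127 = \frac{265}{138} - 127 = - \frac{17261}{138}$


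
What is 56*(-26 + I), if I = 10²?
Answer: 4144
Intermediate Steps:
I = 100
56*(-26 + I) = 56*(-26 + 100) = 56*74 = 4144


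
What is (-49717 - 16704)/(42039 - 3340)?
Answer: -66421/38699 ≈ -1.7163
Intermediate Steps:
(-49717 - 16704)/(42039 - 3340) = -66421/38699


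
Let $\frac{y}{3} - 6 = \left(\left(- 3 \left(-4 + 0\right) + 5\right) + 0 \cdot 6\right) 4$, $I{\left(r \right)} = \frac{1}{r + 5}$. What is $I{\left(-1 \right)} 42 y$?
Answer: $2331$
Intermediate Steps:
$I{\left(r \right)} = \frac{1}{5 + r}$
$y = 222$ ($y = 18 + 3 \left(\left(- 3 \left(-4 + 0\right) + 5\right) + 0 \cdot 6\right) 4 = 18 + 3 \left(\left(\left(-3\right) \left(-4\right) + 5\right) + 0\right) 4 = 18 + 3 \left(\left(12 + 5\right) + 0\right) 4 = 18 + 3 \left(17 + 0\right) 4 = 18 + 3 \cdot 17 \cdot 4 = 18 + 3 \cdot 68 = 18 + 204 = 222$)
$I{\left(-1 \right)} 42 y = \frac{1}{5 - 1} \cdot 42 \cdot 222 = \frac{1}{4} \cdot 42 \cdot 222 = \frac{21}{2} \cdot 222 = 2331$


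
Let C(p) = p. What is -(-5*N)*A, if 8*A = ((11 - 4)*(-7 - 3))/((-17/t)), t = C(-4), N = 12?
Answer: -2100/17 ≈ -123.53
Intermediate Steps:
t = -4
A = -35/17 (A = (((11 - 4)*(-7 - 3))/((-17/(-4))))/8 = ((7*(-10))/((-17*(-¼))))/8 = (-70/17/4)/8 = (-70*4/17)/8 = (⅛)*(-280/17) = -35/17 ≈ -2.0588)
-(-5*N)*A = -(-5*12)*(-35)/17 = -(-60)*(-35)/17 = -1*2100/17 = -2100/17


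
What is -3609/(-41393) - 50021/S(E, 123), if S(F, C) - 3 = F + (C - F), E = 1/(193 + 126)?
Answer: -2070064519/5215518 ≈ -396.90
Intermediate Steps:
E = 1/319 ≈ 0.0031348
S(F, C) = 3 + C (S(F, C) = 3 + (F + (C - F)) = 3 + C)
-3609/(-41393) - 50021/S(E, 123) = -3609/(-41393) - 50021/(3 + 123) = -3609*(-1/41393) - 50021/126 = 3609/41393 - 50021*1/126 = 3609/41393 - 50021/126 = -2070064519/5215518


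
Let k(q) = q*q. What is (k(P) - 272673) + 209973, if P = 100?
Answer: -52700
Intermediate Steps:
k(q) = q**2
(k(P) - 272673) + 209973 = (100**2 - 272673) + 209973 = (10000 - 272673) + 209973 = -262673 + 209973 = -52700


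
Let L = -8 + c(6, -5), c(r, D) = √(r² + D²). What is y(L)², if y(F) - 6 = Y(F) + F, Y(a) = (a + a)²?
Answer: 490113 - 62748*√61 ≈ 35.453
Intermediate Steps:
c(r, D) = √(D² + r²)
Y(a) = 4*a² (Y(a) = (2*a)² = 4*a²)
L = -8 + √61 (L = -8 + √((-5)² + 6²) = -8 + √(25 + 36) = -8 + √61 ≈ -0.18975)
y(F) = 6 + F + 4*F² (y(F) = 6 + (4*F² + F) = 6 + (F + 4*F²) = 6 + F + 4*F²)
y(L)² = (6 + (-8 + √61) + 4*(-8 + √61)²)² = (-2 + √61 + 4*(-8 + √61)²)²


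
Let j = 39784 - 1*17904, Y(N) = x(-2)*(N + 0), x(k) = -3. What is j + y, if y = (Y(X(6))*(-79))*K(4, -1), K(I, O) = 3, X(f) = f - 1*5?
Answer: 22591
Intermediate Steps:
X(f) = -5 + f (X(f) = f - 5 = -5 + f)
Y(N) = -3*N (Y(N) = -3*(N + 0) = -3*N)
y = 711 (y = (-3*(-5 + 6)*(-79))*3 = (-3*1*(-79))*3 = -3*(-79)*3 = 237*3 = 711)
j = 21880 (j = 39784 - 17904 = 21880)
j + y = 21880 + 711 = 22591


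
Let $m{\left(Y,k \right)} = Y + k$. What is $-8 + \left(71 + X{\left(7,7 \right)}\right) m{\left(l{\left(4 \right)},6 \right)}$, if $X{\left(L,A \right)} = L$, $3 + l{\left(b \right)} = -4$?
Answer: $-86$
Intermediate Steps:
$l{\left(b \right)} = -7$ ($l{\left(b \right)} = -3 - 4 = -7$)
$-8 + \left(71 + X{\left(7,7 \right)}\right) m{\left(l{\left(4 \right)},6 \right)} = -8 + \left(71 + 7\right) \left(-7 + 6\right) = -8 + 78 \left(-1\right) = -8 - 78 = -86$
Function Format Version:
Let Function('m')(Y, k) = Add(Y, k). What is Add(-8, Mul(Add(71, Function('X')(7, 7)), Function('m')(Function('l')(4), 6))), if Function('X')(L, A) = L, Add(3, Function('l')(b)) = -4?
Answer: -86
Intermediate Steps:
Function('l')(b) = -7 (Function('l')(b) = Add(-3, -4) = -7)
Add(-8, Mul(Add(71, Function('X')(7, 7)), Function('m')(Function('l')(4), 6))) = Add(-8, Mul(Add(71, 7), Add(-7, 6))) = Add(-8, Mul(78, -1)) = Add(-8, -78) = -86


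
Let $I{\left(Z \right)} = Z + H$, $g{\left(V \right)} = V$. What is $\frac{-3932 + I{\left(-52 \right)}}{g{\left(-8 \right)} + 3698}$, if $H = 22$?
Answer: $- \frac{1981}{1845} \approx -1.0737$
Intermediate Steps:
$I{\left(Z \right)} = 22 + Z$ ($I{\left(Z \right)} = Z + 22 = 22 + Z$)
$\frac{-3932 + I{\left(-52 \right)}}{g{\left(-8 \right)} + 3698} = \frac{-3932 + \left(22 - 52\right)}{-8 + 3698} = \frac{-3932 - 30}{3690} = \left(-3962\right) \frac{1}{3690} = - \frac{1981}{1845}$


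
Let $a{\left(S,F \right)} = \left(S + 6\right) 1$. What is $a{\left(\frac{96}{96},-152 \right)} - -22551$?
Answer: $22558$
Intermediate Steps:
$a{\left(S,F \right)} = 6 + S$ ($a{\left(S,F \right)} = \left(6 + S\right) 1 = 6 + S$)
$a{\left(\frac{96}{96},-152 \right)} - -22551 = \left(6 + \frac{96}{96}\right) - -22551 = \left(6 + 96 \cdot \frac{1}{96}\right) + 22551 = \left(6 + 1\right) + 22551 = 7 + 22551 = 22558$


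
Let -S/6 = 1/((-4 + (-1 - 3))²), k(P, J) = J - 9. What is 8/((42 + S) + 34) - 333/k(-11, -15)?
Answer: 271667/19432 ≈ 13.980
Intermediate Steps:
k(P, J) = -9 + J
S = -3/32 (S = -6/(-4 + (-1 - 3))² = -6/(-4 - 4)² = -6/((-8)²) = -6/64 = -6*1/64 = -3/32 ≈ -0.093750)
8/((42 + S) + 34) - 333/k(-11, -15) = 8/((42 - 3/32) + 34) - 333/(-9 - 15) = 8/(1341/32 + 34) - 333/(-24) = 8/(2429/32) - 333*(-1/24) = 8*(32/2429) + 111/8 = 256/2429 + 111/8 = 271667/19432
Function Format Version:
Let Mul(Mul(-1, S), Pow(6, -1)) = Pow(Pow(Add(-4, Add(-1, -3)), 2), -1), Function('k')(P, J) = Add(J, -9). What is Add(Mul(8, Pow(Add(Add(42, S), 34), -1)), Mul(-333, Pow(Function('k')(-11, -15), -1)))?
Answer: Rational(271667, 19432) ≈ 13.980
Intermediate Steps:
Function('k')(P, J) = Add(-9, J)
S = Rational(-3, 32) (S = Mul(-6, Pow(Pow(Add(-4, Add(-1, -3)), 2), -1)) = Mul(-6, Pow(Pow(Add(-4, -4), 2), -1)) = Mul(-6, Pow(Pow(-8, 2), -1)) = Mul(-6, Pow(64, -1)) = Mul(-6, Rational(1, 64)) = Rational(-3, 32) ≈ -0.093750)
Add(Mul(8, Pow(Add(Add(42, S), 34), -1)), Mul(-333, Pow(Function('k')(-11, -15), -1))) = Add(Mul(8, Pow(Add(Add(42, Rational(-3, 32)), 34), -1)), Mul(-333, Pow(Add(-9, -15), -1))) = Add(Mul(8, Pow(Add(Rational(1341, 32), 34), -1)), Mul(-333, Pow(-24, -1))) = Add(Mul(8, Pow(Rational(2429, 32), -1)), Mul(-333, Rational(-1, 24))) = Add(Mul(8, Rational(32, 2429)), Rational(111, 8)) = Add(Rational(256, 2429), Rational(111, 8)) = Rational(271667, 19432)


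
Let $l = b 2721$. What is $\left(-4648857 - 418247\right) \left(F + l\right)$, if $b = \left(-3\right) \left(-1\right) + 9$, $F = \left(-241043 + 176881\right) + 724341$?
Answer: $-3510646731424$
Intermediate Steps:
$F = 660179$ ($F = -64162 + 724341 = 660179$)
$b = 12$ ($b = 3 + 9 = 12$)
$l = 32652$ ($l = 12 \cdot 2721 = 32652$)
$\left(-4648857 - 418247\right) \left(F + l\right) = \left(-4648857 - 418247\right) \left(660179 + 32652\right) = \left(-5067104\right) 692831 = -3510646731424$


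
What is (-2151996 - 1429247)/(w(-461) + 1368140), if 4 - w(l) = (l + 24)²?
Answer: -3581243/1177175 ≈ -3.0422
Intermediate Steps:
w(l) = 4 - (24 + l)² (w(l) = 4 - (l + 24)² = 4 - (24 + l)²)
(-2151996 - 1429247)/(w(-461) + 1368140) = (-2151996 - 1429247)/((4 - (24 - 461)²) + 1368140) = -3581243/((4 - 1*(-437)²) + 1368140) = -3581243/((4 - 1*190969) + 1368140) = -3581243/((4 - 190969) + 1368140) = -3581243/(-190965 + 1368140) = -3581243/1177175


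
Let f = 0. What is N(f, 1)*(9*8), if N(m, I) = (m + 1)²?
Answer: 72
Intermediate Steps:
N(m, I) = (1 + m)²
N(f, 1)*(9*8) = (1 + 0)²*(9*8) = 1²*72 = 1*72 = 72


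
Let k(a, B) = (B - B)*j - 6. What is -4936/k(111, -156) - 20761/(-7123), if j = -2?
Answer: 17641847/21369 ≈ 825.58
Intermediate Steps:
k(a, B) = -6 (k(a, B) = (B - B)*(-2) - 6 = 0*(-2) - 6 = 0 - 6 = -6)
-4936/k(111, -156) - 20761/(-7123) = -4936/(-6) - 20761/(-7123) = -4936*(-⅙) - 20761*(-1/7123) = 2468/3 + 20761/7123 = 17641847/21369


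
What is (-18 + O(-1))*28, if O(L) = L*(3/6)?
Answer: -518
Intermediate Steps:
O(L) = L/2 (O(L) = L*(3*(⅙)) = L*(½) = L/2)
(-18 + O(-1))*28 = (-18 + (½)*(-1))*28 = (-18 - ½)*28 = -37/2*28 = -518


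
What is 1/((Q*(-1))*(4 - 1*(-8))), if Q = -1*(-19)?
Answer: -1/228 ≈ -0.0043860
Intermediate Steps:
Q = 19
1/((Q*(-1))*(4 - 1*(-8))) = 1/((19*(-1))*(4 - 1*(-8))) = 1/(-19*(4 + 8)) = 1/(-19*12) = 1/(-228) = -1/228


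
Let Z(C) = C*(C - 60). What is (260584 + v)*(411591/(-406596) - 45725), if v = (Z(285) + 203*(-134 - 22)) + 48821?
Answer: -1059317164072107/67766 ≈ -1.5632e+10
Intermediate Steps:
Z(C) = C*(-60 + C)
v = 81278 (v = (285*(-60 + 285) + 203*(-134 - 22)) + 48821 = (285*225 + 203*(-156)) + 48821 = (64125 - 31668) + 48821 = 32457 + 48821 = 81278)
(260584 + v)*(411591/(-406596) - 45725) = (260584 + 81278)*(411591/(-406596) - 45725) = 341862*(411591*(-1/406596) - 45725) = 341862*(-137197/135532 - 45725) = 341862*(-6197337897/135532) = -1059317164072107/67766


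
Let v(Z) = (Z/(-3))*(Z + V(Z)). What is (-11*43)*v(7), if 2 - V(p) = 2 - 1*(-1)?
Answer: 6622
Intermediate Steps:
V(p) = -1 (V(p) = 2 - (2 - 1*(-1)) = 2 - (2 + 1) = 2 - 1*3 = 2 - 3 = -1)
v(Z) = -Z*(-1 + Z)/3 (v(Z) = (Z/(-3))*(Z - 1) = (Z*(-⅓))*(-1 + Z) = (-Z/3)*(-1 + Z) = -Z*(-1 + Z)/3)
(-11*43)*v(7) = (-11*43)*((⅓)*7*(1 - 1*7)) = -473*7*(1 - 7)/3 = -473*7*(-6)/3 = -473*(-14) = 6622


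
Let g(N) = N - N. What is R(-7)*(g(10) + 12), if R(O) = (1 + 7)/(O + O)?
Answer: -48/7 ≈ -6.8571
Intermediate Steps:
R(O) = 4/O (R(O) = 8/((2*O)) = 8*(1/(2*O)) = 4/O)
g(N) = 0
R(-7)*(g(10) + 12) = (4/(-7))*(0 + 12) = (4*(-⅐))*12 = -4/7*12 = -48/7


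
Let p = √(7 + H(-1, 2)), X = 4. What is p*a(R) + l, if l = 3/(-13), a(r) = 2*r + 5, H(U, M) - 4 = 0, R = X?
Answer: -3/13 + 13*√11 ≈ 42.885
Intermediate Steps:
R = 4
H(U, M) = 4 (H(U, M) = 4 + 0 = 4)
a(r) = 5 + 2*r
l = -3/13 (l = 3*(-1/13) = -3/13 ≈ -0.23077)
p = √11 (p = √(7 + 4) = √11 ≈ 3.3166)
p*a(R) + l = √11*(5 + 2*4) - 3/13 = √11*(5 + 8) - 3/13 = √11*13 - 3/13 = 13*√11 - 3/13 = -3/13 + 13*√11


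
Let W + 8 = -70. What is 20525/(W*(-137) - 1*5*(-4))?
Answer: 20525/10706 ≈ 1.9171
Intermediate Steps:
W = -78 (W = -8 - 70 = -78)
20525/(W*(-137) - 1*5*(-4)) = 20525/(-78*(-137) - 1*5*(-4)) = 20525/(10686 - 5*(-4)) = 20525/(10686 + 20) = 20525/10706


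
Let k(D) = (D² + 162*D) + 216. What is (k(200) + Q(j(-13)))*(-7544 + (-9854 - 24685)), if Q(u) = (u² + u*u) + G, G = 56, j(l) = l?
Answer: -3072479830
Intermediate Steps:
k(D) = 216 + D² + 162*D
Q(u) = 56 + 2*u² (Q(u) = (u² + u*u) + 56 = (u² + u²) + 56 = 2*u² + 56 = 56 + 2*u²)
(k(200) + Q(j(-13)))*(-7544 + (-9854 - 24685)) = ((216 + 200² + 162*200) + (56 + 2*(-13)²))*(-7544 + (-9854 - 24685)) = ((216 + 40000 + 32400) + (56 + 2*169))*(-7544 - 34539) = (72616 + (56 + 338))*(-42083) = (72616 + 394)*(-42083) = 73010*(-42083) = -3072479830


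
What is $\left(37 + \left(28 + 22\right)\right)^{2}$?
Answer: $7569$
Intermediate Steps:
$\left(37 + \left(28 + 22\right)\right)^{2} = \left(37 + 50\right)^{2} = 87^{2} = 7569$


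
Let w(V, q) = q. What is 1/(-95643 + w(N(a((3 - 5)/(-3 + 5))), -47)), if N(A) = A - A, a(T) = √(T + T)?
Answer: -1/95690 ≈ -1.0450e-5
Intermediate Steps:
a(T) = √2*√T (a(T) = √(2*T) = √2*√T)
N(A) = 0
1/(-95643 + w(N(a((3 - 5)/(-3 + 5))), -47)) = 1/(-95643 - 47) = 1/(-95690) = -1/95690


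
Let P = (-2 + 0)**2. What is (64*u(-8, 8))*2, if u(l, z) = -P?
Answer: -512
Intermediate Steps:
P = 4 (P = (-2)**2 = 4)
u(l, z) = -4 (u(l, z) = -1*4 = -4)
(64*u(-8, 8))*2 = (64*(-4))*2 = -256*2 = -512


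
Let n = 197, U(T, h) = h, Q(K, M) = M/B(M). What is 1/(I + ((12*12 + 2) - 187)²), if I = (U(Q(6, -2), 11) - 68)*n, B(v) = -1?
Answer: -1/9548 ≈ -0.00010473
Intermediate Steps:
Q(K, M) = -M (Q(K, M) = M/(-1) = M*(-1) = -M)
I = -11229 (I = (11 - 68)*197 = -57*197 = -11229)
1/(I + ((12*12 + 2) - 187)²) = 1/(-11229 + ((12*12 + 2) - 187)²) = 1/(-11229 + ((144 + 2) - 187)²) = 1/(-11229 + (146 - 187)²) = 1/(-11229 + (-41)²) = 1/(-11229 + 1681) = 1/(-9548) = -1/9548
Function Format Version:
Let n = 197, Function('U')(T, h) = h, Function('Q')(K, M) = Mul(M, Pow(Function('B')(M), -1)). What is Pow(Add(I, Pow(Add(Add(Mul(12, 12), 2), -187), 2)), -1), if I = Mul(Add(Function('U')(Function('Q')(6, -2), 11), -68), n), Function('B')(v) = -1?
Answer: Rational(-1, 9548) ≈ -0.00010473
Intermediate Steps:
Function('Q')(K, M) = Mul(-1, M) (Function('Q')(K, M) = Mul(M, Pow(-1, -1)) = Mul(M, -1) = Mul(-1, M))
I = -11229 (I = Mul(Add(11, -68), 197) = Mul(-57, 197) = -11229)
Pow(Add(I, Pow(Add(Add(Mul(12, 12), 2), -187), 2)), -1) = Pow(Add(-11229, Pow(Add(Add(Mul(12, 12), 2), -187), 2)), -1) = Pow(Add(-11229, Pow(Add(Add(144, 2), -187), 2)), -1) = Pow(Add(-11229, Pow(Add(146, -187), 2)), -1) = Pow(Add(-11229, Pow(-41, 2)), -1) = Pow(Add(-11229, 1681), -1) = Pow(-9548, -1) = Rational(-1, 9548)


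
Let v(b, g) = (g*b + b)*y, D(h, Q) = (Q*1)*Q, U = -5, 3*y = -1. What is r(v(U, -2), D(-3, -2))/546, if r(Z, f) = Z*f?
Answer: -10/819 ≈ -0.012210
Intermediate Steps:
y = -⅓ (y = (⅓)*(-1) = -⅓ ≈ -0.33333)
D(h, Q) = Q² (D(h, Q) = Q*Q = Q²)
v(b, g) = -b/3 - b*g/3 (v(b, g) = (g*b + b)*(-⅓) = (b*g + b)*(-⅓) = (b + b*g)*(-⅓) = -b/3 - b*g/3)
r(v(U, -2), D(-3, -2))/546 = (-⅓*(-5)*(1 - 2)*(-2)²)/546 = (-⅓*(-5)*(-1)*4)/546 = (-5/3*4)/546 = (1/546)*(-20/3) = -10/819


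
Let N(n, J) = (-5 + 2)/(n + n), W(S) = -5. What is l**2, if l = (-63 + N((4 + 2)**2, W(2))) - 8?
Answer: 2907025/576 ≈ 5046.9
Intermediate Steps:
N(n, J) = -3/(2*n) (N(n, J) = -3*1/(2*n) = -3/(2*n))
l = -1705/24 (l = (-63 - 3/(2*(4 + 2)**2)) - 8 = (-63 - 3/(2*(6**2))) - 8 = (-63 - 3/2/36) - 8 = (-63 - 3/2*1/36) - 8 = (-63 - 1/24) - 8 = -1513/24 - 8 = -1705/24 ≈ -71.042)
l**2 = (-1705/24)**2 = 2907025/576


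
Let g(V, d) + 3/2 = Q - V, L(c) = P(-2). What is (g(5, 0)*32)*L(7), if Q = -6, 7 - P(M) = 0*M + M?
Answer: -3600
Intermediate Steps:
P(M) = 7 - M (P(M) = 7 - (0*M + M) = 7 - (0 + M) = 7 - M)
L(c) = 9 (L(c) = 7 - 1*(-2) = 7 + 2 = 9)
g(V, d) = -15/2 - V (g(V, d) = -3/2 + (-6 - V) = -15/2 - V)
(g(5, 0)*32)*L(7) = ((-15/2 - 1*5)*32)*9 = ((-15/2 - 5)*32)*9 = -25/2*32*9 = -400*9 = -3600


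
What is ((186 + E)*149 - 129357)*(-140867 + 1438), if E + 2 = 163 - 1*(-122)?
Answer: 8292679204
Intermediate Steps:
E = 283 (E = -2 + (163 - 1*(-122)) = -2 + (163 + 122) = -2 + 285 = 283)
((186 + E)*149 - 129357)*(-140867 + 1438) = ((186 + 283)*149 - 129357)*(-140867 + 1438) = (469*149 - 129357)*(-139429) = (69881 - 129357)*(-139429) = -59476*(-139429) = 8292679204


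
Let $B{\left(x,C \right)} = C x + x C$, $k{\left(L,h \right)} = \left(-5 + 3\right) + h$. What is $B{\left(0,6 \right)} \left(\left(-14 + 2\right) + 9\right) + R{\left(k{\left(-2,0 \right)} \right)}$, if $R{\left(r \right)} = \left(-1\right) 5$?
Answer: $-5$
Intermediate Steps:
$k{\left(L,h \right)} = -2 + h$
$R{\left(r \right)} = -5$
$B{\left(x,C \right)} = 2 C x$ ($B{\left(x,C \right)} = C x + C x = 2 C x$)
$B{\left(0,6 \right)} \left(\left(-14 + 2\right) + 9\right) + R{\left(k{\left(-2,0 \right)} \right)} = 2 \cdot 6 \cdot 0 \left(\left(-14 + 2\right) + 9\right) - 5 = 0 \left(-12 + 9\right) - 5 = 0 \left(-3\right) - 5 = 0 - 5 = -5$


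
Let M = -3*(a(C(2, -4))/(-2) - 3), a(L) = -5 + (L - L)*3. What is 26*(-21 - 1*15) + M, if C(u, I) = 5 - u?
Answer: -1869/2 ≈ -934.50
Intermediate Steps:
a(L) = -5 (a(L) = -5 + 0*3 = -5 + 0 = -5)
M = 3/2 (M = -3*(-5/(-2) - 3) = -3*(-5*(-½) - 3) = -3*(5/2 - 3) = -3*(-½) = 3/2 ≈ 1.5000)
26*(-21 - 1*15) + M = 26*(-21 - 1*15) + 3/2 = 26*(-21 - 15) + 3/2 = 26*(-36) + 3/2 = -936 + 3/2 = -1869/2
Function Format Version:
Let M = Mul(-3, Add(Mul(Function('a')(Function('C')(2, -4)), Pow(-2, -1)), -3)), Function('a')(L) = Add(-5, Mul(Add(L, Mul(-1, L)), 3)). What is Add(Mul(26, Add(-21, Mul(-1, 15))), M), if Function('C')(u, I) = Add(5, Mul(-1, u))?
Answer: Rational(-1869, 2) ≈ -934.50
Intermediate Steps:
Function('a')(L) = -5 (Function('a')(L) = Add(-5, Mul(0, 3)) = Add(-5, 0) = -5)
M = Rational(3, 2) (M = Mul(-3, Add(Mul(-5, Pow(-2, -1)), -3)) = Mul(-3, Add(Mul(-5, Rational(-1, 2)), -3)) = Mul(-3, Add(Rational(5, 2), -3)) = Mul(-3, Rational(-1, 2)) = Rational(3, 2) ≈ 1.5000)
Add(Mul(26, Add(-21, Mul(-1, 15))), M) = Add(Mul(26, Add(-21, Mul(-1, 15))), Rational(3, 2)) = Add(Mul(26, Add(-21, -15)), Rational(3, 2)) = Add(Mul(26, -36), Rational(3, 2)) = Add(-936, Rational(3, 2)) = Rational(-1869, 2)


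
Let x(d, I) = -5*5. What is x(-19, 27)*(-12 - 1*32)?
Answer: 1100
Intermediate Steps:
x(d, I) = -25
x(-19, 27)*(-12 - 1*32) = -25*(-12 - 1*32) = -25*(-12 - 32) = -25*(-44) = 1100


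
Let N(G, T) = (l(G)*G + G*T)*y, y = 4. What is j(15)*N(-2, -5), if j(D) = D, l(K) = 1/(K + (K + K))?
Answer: 620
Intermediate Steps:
l(K) = 1/(3*K) (l(K) = 1/(K + 2*K) = 1/(3*K))
N(G, T) = 4/3 + 4*G*T (N(G, T) = ((1/(3*G))*G + G*T)*4 = (⅓ + G*T)*4 = 4/3 + 4*G*T)
j(15)*N(-2, -5) = 15*(4/3 + 4*(-2)*(-5)) = 15*(4/3 + 40) = 15*(124/3) = 620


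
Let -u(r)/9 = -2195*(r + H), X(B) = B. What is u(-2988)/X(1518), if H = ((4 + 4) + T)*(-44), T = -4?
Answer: -10417470/253 ≈ -41176.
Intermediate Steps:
H = -176 (H = ((4 + 4) - 4)*(-44) = (8 - 4)*(-44) = 4*(-44) = -176)
u(r) = -3476880 + 19755*r (u(r) = -(-19755)*(r - 176) = -(-19755)*(-176 + r) = -9*(386320 - 2195*r) = -3476880 + 19755*r)
u(-2988)/X(1518) = (-3476880 + 19755*(-2988))/1518 = (-3476880 - 59027940)*(1/1518) = -62504820*1/1518 = -10417470/253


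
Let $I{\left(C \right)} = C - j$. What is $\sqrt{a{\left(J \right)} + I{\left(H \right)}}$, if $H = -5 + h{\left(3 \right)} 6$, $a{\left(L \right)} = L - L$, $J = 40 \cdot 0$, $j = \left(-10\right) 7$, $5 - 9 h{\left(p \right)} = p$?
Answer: $\frac{\sqrt{597}}{3} \approx 8.1445$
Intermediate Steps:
$h{\left(p \right)} = \frac{5}{9} - \frac{p}{9}$
$j = -70$
$J = 0$
$a{\left(L \right)} = 0$
$H = - \frac{11}{3}$ ($H = -5 + \left(\frac{5}{9} - \frac{1}{3}\right) 6 = -5 + \frac{2}{9} \cdot 6 = -5 + \frac{4}{3} = - \frac{11}{3} \approx -3.6667$)
$I{\left(C \right)} = 70 + C$ ($I{\left(C \right)} = C - -70 = C + 70 = 70 + C$)
$\sqrt{a{\left(J \right)} + I{\left(H \right)}} = \sqrt{0 + \left(70 - \frac{11}{3}\right)} = \sqrt{0 + \frac{199}{3}} = \sqrt{\frac{199}{3}} = \frac{\sqrt{597}}{3}$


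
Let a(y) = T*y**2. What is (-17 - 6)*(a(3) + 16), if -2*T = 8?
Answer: 460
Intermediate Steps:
T = -4 (T = -1/2*8 = -4)
a(y) = -4*y**2
(-17 - 6)*(a(3) + 16) = (-17 - 6)*(-4*3**2 + 16) = -23*(-4*9 + 16) = -23*(-36 + 16) = -23*(-20) = 460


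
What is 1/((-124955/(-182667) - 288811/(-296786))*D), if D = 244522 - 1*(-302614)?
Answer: 934707039/847505490608864 ≈ 1.1029e-6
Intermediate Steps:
D = 547136 (D = 244522 + 302614 = 547136)
1/((-124955/(-182667) - 288811/(-296786))*D) = 1/(-124955/(-182667) - 288811/(-296786)*547136) = (1/547136)/(-124955*(-1/182667) - 288811*(-1/296786)) = (1/547136)/(124955/182667 + 9959/10234) = (1/547136)/(3097970123/1869414078) = (1869414078/3097970123)*(1/547136) = 934707039/847505490608864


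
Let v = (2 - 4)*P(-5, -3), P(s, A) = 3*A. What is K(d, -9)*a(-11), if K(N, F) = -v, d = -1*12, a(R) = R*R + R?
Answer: -1980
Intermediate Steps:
a(R) = R + R² (a(R) = R² + R = R + R²)
d = -12
v = 18 (v = (2 - 4)*(3*(-3)) = -2*(-9) = 18)
K(N, F) = -18 (K(N, F) = -1*18 = -18)
K(d, -9)*a(-11) = -(-198)*(1 - 11) = -(-198)*(-10) = -18*110 = -1980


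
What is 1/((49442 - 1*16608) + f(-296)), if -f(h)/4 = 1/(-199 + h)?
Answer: 495/16252834 ≈ 3.0456e-5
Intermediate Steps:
f(h) = -4/(-199 + h)
1/((49442 - 1*16608) + f(-296)) = 1/((49442 - 1*16608) - 4/(-199 - 296)) = 1/((49442 - 16608) - 4/(-495)) = 1/(32834 - 4*(-1/495)) = 1/(32834 + 4/495) = 1/(16252834/495) = 495/16252834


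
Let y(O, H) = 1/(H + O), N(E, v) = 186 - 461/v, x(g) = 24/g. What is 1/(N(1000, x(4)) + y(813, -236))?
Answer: 3462/377941 ≈ 0.0091602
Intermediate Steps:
N(E, v) = 186 - 461/v
1/(N(1000, x(4)) + y(813, -236)) = 1/((186 - 461/(24/4)) + 1/(-236 + 813)) = 1/((186 - 461/(24*(¼))) + 1/577) = 1/((186 - 461/6) + 1/577) = 1/(655/6 + 1/577) = 1/(377941/3462) = 3462/377941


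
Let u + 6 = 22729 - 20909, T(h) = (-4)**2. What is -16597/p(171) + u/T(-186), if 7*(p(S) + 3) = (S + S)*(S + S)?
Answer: 105137869/935544 ≈ 112.38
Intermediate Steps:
T(h) = 16
p(S) = -3 + 4*S**2/7 (p(S) = -3 + ((S + S)*(S + S))/7 = -3 + ((2*S)*(2*S))/7 = -3 + (4*S**2)/7 = -3 + 4*S**2/7)
u = 1814 (u = -6 + (22729 - 20909) = -6 + 1820 = 1814)
-16597/p(171) + u/T(-186) = -16597/(-3 + (4/7)*171**2) + 1814/16 = -16597/(-3 + (4/7)*29241) + 1814*(1/16) = -16597/(-3 + 116964/7) + 907/8 = -16597/116943/7 + 907/8 = -16597*7/116943 + 907/8 = -116179/116943 + 907/8 = 105137869/935544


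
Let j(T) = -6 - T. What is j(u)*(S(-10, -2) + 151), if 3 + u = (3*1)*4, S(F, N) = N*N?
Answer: -2325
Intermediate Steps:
S(F, N) = N**2
u = 9 (u = -3 + (3*1)*4 = -3 + 3*4 = -3 + 12 = 9)
j(u)*(S(-10, -2) + 151) = (-6 - 1*9)*((-2)**2 + 151) = (-6 - 9)*(4 + 151) = -15*155 = -2325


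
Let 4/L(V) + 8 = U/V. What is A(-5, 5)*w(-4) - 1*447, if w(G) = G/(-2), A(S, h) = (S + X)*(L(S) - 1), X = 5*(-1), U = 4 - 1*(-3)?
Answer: -19669/47 ≈ -418.49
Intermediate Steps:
U = 7 (U = 4 + 3 = 7)
X = -5
L(V) = 4/(-8 + 7/V)
A(S, h) = (-1 - 4*S/(-7 + 8*S))*(-5 + S) (A(S, h) = (S - 5)*(-4*S/(-7 + 8*S) - 1) = (-5 + S)*(-1 - 4*S/(-7 + 8*S)) = (-1 - 4*S/(-7 + 8*S))*(-5 + S))
w(G) = -G/2 (w(G) = G*(-½) = -G/2)
A(-5, 5)*w(-4) - 1*447 = ((-35 - 12*(-5)² + 67*(-5))/(-7 + 8*(-5)))*(-½*(-4)) - 1*447 = ((-35 - 12*25 - 335)/(-7 - 40))*2 - 447 = ((-35 - 300 - 335)/(-47))*2 - 447 = -1/47*(-670)*2 - 447 = (670/47)*2 - 447 = 1340/47 - 447 = -19669/47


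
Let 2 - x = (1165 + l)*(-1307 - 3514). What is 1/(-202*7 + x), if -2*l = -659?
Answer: 2/14407145 ≈ 1.3882e-7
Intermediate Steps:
l = 659/2 (l = -1/2*(-659) = 659/2 ≈ 329.50)
x = 14409973/2 (x = 2 - (1165 + 659/2)*(-1307 - 3514) = 2 - 2989*(-4821)/2 = 2 - 1*(-14409969/2) = 2 + 14409969/2 = 14409973/2 ≈ 7.2050e+6)
1/(-202*7 + x) = 1/(-202*7 + 14409973/2) = 1/(-1414 + 14409973/2) = 1/(14407145/2) = 2/14407145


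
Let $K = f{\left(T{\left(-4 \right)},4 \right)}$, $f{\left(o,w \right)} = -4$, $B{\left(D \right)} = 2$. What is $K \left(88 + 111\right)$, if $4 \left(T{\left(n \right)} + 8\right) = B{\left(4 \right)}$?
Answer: $-796$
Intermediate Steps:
$T{\left(n \right)} = - \frac{15}{2}$ ($T{\left(n \right)} = -8 + \frac{1}{4} \cdot 2 = -8 + \frac{1}{2} = - \frac{15}{2}$)
$K = -4$
$K \left(88 + 111\right) = - 4 \left(88 + 111\right) = \left(-4\right) 199 = -796$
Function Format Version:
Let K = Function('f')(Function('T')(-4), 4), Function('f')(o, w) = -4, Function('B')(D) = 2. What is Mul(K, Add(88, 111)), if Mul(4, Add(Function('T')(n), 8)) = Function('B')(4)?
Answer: -796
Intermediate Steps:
Function('T')(n) = Rational(-15, 2) (Function('T')(n) = Add(-8, Mul(Rational(1, 4), 2)) = Add(-8, Rational(1, 2)) = Rational(-15, 2))
K = -4
Mul(K, Add(88, 111)) = Mul(-4, Add(88, 111)) = Mul(-4, 199) = -796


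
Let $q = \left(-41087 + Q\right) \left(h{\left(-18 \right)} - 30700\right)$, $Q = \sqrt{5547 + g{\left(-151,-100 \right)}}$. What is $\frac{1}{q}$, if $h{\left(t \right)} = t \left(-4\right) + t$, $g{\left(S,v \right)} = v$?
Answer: $\frac{41087}{51734619594812} + \frac{\sqrt{5447}}{51734619594812} \approx 7.9561 \cdot 10^{-10}$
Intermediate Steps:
$h{\left(t \right)} = - 3 t$ ($h{\left(t \right)} = - 4 t + t = - 3 t$)
$Q = \sqrt{5447}$ ($Q = \sqrt{5547 - 100} = \sqrt{5447} \approx 73.804$)
$q = 1259152202 - 30646 \sqrt{5447}$ ($q = \left(-41087 + \sqrt{5447}\right) \left(\left(-3\right) \left(-18\right) - 30700\right) = \left(-41087 + \sqrt{5447}\right) \left(54 - 30700\right) = \left(-41087 + \sqrt{5447}\right) \left(-30646\right) = 1259152202 - 30646 \sqrt{5447} \approx 1.2569 \cdot 10^{9}$)
$\frac{1}{q} = \frac{1}{1259152202 - 30646 \sqrt{5447}}$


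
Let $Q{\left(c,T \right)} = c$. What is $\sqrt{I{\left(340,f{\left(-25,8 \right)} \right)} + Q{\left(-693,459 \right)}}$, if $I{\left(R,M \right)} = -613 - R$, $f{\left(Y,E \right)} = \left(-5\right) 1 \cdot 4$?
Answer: $i \sqrt{1646} \approx 40.571 i$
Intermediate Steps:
$f{\left(Y,E \right)} = -20$ ($f{\left(Y,E \right)} = \left(-5\right) 4 = -20$)
$\sqrt{I{\left(340,f{\left(-25,8 \right)} \right)} + Q{\left(-693,459 \right)}} = \sqrt{\left(-613 - 340\right) - 693} = \sqrt{-953 - 693} = \sqrt{-1646} = i \sqrt{1646}$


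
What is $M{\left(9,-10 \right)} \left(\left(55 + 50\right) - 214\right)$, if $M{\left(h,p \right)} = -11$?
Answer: $1199$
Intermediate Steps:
$M{\left(9,-10 \right)} \left(\left(55 + 50\right) - 214\right) = - 11 \left(\left(55 + 50\right) - 214\right) = - 11 \left(105 - 214\right) = \left(-11\right) \left(-109\right) = 1199$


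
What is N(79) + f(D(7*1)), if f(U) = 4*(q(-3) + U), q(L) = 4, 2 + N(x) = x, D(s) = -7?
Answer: 65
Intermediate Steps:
N(x) = -2 + x
f(U) = 16 + 4*U (f(U) = 4*(4 + U) = 16 + 4*U)
N(79) + f(D(7*1)) = (-2 + 79) + (16 + 4*(-7)) = 77 + (16 - 28) = 77 - 12 = 65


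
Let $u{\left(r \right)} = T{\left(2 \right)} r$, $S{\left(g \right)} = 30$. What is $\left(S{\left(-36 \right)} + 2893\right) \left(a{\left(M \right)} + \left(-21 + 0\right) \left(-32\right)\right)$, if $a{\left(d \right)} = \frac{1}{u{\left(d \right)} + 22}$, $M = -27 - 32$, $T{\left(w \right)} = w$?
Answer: $\frac{188565653}{96} \approx 1.9642 \cdot 10^{6}$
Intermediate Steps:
$M = -59$ ($M = -27 - 32 = -59$)
$u{\left(r \right)} = 2 r$
$a{\left(d \right)} = \frac{1}{22 + 2 d}$ ($a{\left(d \right)} = \frac{1}{2 d + 22} = \frac{1}{22 + 2 d}$)
$\left(S{\left(-36 \right)} + 2893\right) \left(a{\left(M \right)} + \left(-21 + 0\right) \left(-32\right)\right) = \left(30 + 2893\right) \left(\frac{1}{2 \left(11 - 59\right)} + \left(-21 + 0\right) \left(-32\right)\right) = 2923 \left(\frac{1}{2 \left(-48\right)} - -672\right) = 2923 \left(\frac{1}{2} \left(- \frac{1}{48}\right) + 672\right) = 2923 \left(- \frac{1}{96} + 672\right) = 2923 \cdot \frac{64511}{96} = \frac{188565653}{96}$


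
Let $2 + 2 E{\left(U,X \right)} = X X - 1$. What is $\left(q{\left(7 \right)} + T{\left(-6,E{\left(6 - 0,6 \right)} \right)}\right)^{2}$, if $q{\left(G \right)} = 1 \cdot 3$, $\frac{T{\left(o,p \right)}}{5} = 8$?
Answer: $1849$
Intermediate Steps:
$E{\left(U,X \right)} = - \frac{3}{2} + \frac{X^{2}}{2}$ ($E{\left(U,X \right)} = -1 + \frac{X X - 1}{2} = -1 + \frac{X^{2} - 1}{2} = -1 + \frac{-1 + X^{2}}{2} = -1 + \left(- \frac{1}{2} + \frac{X^{2}}{2}\right) = - \frac{3}{2} + \frac{X^{2}}{2}$)
$T{\left(o,p \right)} = 40$ ($T{\left(o,p \right)} = 5 \cdot 8 = 40$)
$q{\left(G \right)} = 3$
$\left(q{\left(7 \right)} + T{\left(-6,E{\left(6 - 0,6 \right)} \right)}\right)^{2} = \left(3 + 40\right)^{2} = 43^{2} = 1849$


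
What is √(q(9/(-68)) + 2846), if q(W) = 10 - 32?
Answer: 2*√706 ≈ 53.141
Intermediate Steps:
q(W) = -22
√(q(9/(-68)) + 2846) = √(-22 + 2846) = √2824 = 2*√706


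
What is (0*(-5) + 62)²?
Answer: 3844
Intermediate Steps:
(0*(-5) + 62)² = (0 + 62)² = 62² = 3844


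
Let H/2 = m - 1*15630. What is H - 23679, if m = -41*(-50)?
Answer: -50839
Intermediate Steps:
m = 2050
H = -27160 (H = 2*(2050 - 1*15630) = 2*(2050 - 15630) = 2*(-13580) = -27160)
H - 23679 = -27160 - 23679 = -50839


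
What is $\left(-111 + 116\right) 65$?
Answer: $325$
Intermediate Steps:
$\left(-111 + 116\right) 65 = 5 \cdot 65 = 325$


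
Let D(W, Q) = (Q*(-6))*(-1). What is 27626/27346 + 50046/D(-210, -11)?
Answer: -10354050/13673 ≈ -757.26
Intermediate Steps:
D(W, Q) = 6*Q (D(W, Q) = -6*Q*(-1) = 6*Q)
27626/27346 + 50046/D(-210, -11) = 27626/27346 + 50046/((6*(-11))) = 27626*(1/27346) + 50046/(-66) = 13813/13673 + 50046*(-1/66) = 13813/13673 - 8341/11 = -10354050/13673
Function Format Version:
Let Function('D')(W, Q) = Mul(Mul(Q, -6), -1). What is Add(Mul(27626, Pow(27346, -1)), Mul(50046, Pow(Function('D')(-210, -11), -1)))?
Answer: Rational(-10354050, 13673) ≈ -757.26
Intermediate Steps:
Function('D')(W, Q) = Mul(6, Q) (Function('D')(W, Q) = Mul(Mul(-6, Q), -1) = Mul(6, Q))
Add(Mul(27626, Pow(27346, -1)), Mul(50046, Pow(Function('D')(-210, -11), -1))) = Add(Mul(27626, Pow(27346, -1)), Mul(50046, Pow(Mul(6, -11), -1))) = Add(Mul(27626, Rational(1, 27346)), Mul(50046, Pow(-66, -1))) = Add(Rational(13813, 13673), Mul(50046, Rational(-1, 66))) = Add(Rational(13813, 13673), Rational(-8341, 11)) = Rational(-10354050, 13673)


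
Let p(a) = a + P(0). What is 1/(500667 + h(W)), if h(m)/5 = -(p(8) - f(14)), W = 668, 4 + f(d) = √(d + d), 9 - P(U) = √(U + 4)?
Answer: 125143/62643081621 - 5*√7/125286163242 ≈ 1.9976e-6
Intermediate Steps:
P(U) = 9 - √(4 + U) (P(U) = 9 - √(U + 4) = 9 - √(4 + U))
f(d) = -4 + √2*√d (f(d) = -4 + √(d + d) = -4 + √(2*d) = -4 + √2*√d)
p(a) = 7 + a (p(a) = a + (9 - √(4 + 0)) = a + (9 - √4) = a + (9 - 1*2) = a + (9 - 2) = a + 7 = 7 + a)
h(m) = -95 + 10*√7 (h(m) = 5*(-((7 + 8) - (-4 + √2*√14))) = 5*(-(15 - (-4 + 2*√7))) = 5*(-(15 + (4 - 2*√7))) = 5*(-(19 - 2*√7)) = 5*(-19 + 2*√7) = -95 + 10*√7)
1/(500667 + h(W)) = 1/(500667 + (-95 + 10*√7)) = 1/(500572 + 10*√7)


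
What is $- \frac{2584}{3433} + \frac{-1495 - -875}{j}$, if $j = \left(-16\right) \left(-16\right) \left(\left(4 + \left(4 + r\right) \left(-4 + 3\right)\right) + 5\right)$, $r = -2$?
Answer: $- \frac{1689747}{1537984} \approx -1.0987$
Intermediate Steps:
$j = 1792$ ($j = \left(-16\right) \left(-16\right) \left(\left(4 + \left(4 - 2\right) \left(-4 + 3\right)\right) + 5\right) = 256 \left(\left(4 + 2 \left(-1\right)\right) + 5\right) = 256 \left(\left(4 - 2\right) + 5\right) = 256 \left(2 + 5\right) = 256 \cdot 7 = 1792$)
$- \frac{2584}{3433} + \frac{-1495 - -875}{j} = - \frac{2584}{3433} + \frac{-1495 - -875}{1792} = \left(-2584\right) \frac{1}{3433} + \left(-1495 + 875\right) \frac{1}{1792} = - \frac{2584}{3433} - \frac{155}{448} = - \frac{1689747}{1537984}$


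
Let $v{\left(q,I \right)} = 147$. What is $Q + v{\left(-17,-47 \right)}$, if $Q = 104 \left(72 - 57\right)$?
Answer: $1707$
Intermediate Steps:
$Q = 1560$ ($Q = 104 \cdot 15 = 1560$)
$Q + v{\left(-17,-47 \right)} = 1560 + 147 = 1707$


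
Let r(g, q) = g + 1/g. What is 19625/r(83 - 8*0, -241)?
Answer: 325775/1378 ≈ 236.41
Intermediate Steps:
19625/r(83 - 8*0, -241) = 19625/((83 - 8*0) + 1/(83 - 8*0)) = 19625/((83 + 0) + 1/(83 + 0)) = 19625/(83 + 1/83) = 19625/(6890/83) = 19625*(83/6890) = 325775/1378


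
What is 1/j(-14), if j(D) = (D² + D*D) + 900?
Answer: 1/1292 ≈ 0.00077399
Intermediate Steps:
j(D) = 900 + 2*D² (j(D) = (D² + D²) + 900 = 2*D² + 900 = 900 + 2*D²)
1/j(-14) = 1/(900 + 2*(-14)²) = 1/(900 + 2*196) = 1/(900 + 392) = 1/1292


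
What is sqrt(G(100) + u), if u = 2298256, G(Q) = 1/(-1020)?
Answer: sqrt(597776385345)/510 ≈ 1516.0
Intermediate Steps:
G(Q) = -1/1020
sqrt(G(100) + u) = sqrt(-1/1020 + 2298256) = sqrt(2344221119/1020) = sqrt(597776385345)/510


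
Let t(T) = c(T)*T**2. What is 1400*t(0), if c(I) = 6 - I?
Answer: 0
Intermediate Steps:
t(T) = T**2*(6 - T) (t(T) = (6 - T)*T**2 = T**2*(6 - T))
1400*t(0) = 1400*(0**2*(6 - 1*0)) = 1400*(0*(6 + 0)) = 1400*(0*6) = 1400*0 = 0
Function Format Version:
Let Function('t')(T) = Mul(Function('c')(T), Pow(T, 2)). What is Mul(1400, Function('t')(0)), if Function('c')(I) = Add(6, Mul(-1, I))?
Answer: 0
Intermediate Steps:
Function('t')(T) = Mul(Pow(T, 2), Add(6, Mul(-1, T))) (Function('t')(T) = Mul(Add(6, Mul(-1, T)), Pow(T, 2)) = Mul(Pow(T, 2), Add(6, Mul(-1, T))))
Mul(1400, Function('t')(0)) = Mul(1400, Mul(Pow(0, 2), Add(6, Mul(-1, 0)))) = Mul(1400, Mul(0, Add(6, 0))) = Mul(1400, Mul(0, 6)) = Mul(1400, 0) = 0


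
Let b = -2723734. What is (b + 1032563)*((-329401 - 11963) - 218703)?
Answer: 947169068457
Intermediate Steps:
(b + 1032563)*((-329401 - 11963) - 218703) = (-2723734 + 1032563)*((-329401 - 11963) - 218703) = -1691171*(-341364 - 218703) = -1691171*(-560067) = 947169068457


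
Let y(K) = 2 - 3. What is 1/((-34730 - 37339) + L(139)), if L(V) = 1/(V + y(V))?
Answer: -138/9945521 ≈ -1.3876e-5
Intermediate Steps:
y(K) = -1
L(V) = 1/(-1 + V) (L(V) = 1/(V - 1) = 1/(-1 + V))
1/((-34730 - 37339) + L(139)) = 1/((-34730 - 37339) + 1/(-1 + 139)) = 1/(-72069 + 1/138) = 1/(-9945521/138) = -138/9945521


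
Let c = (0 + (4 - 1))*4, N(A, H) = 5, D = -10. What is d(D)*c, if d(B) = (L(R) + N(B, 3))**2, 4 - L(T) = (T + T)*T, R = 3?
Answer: 972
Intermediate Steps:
L(T) = 4 - 2*T**2 (L(T) = 4 - (T + T)*T = 4 - 2*T*T = 4 - 2*T**2)
d(B) = 81 (d(B) = ((4 - 2*3**2) + 5)**2 = ((4 - 2*9) + 5)**2 = ((4 - 18) + 5)**2 = (-14 + 5)**2 = (-9)**2 = 81)
c = 12 (c = (0 + 3)*4 = 3*4 = 12)
d(D)*c = 81*12 = 972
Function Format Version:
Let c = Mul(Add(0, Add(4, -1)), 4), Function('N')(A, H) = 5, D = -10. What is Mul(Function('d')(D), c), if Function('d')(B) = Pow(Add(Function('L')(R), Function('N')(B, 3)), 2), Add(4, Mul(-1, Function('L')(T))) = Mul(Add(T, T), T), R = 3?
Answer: 972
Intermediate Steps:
Function('L')(T) = Add(4, Mul(-2, Pow(T, 2))) (Function('L')(T) = Add(4, Mul(-1, Mul(Add(T, T), T))) = Add(4, Mul(-1, Mul(Mul(2, T), T))) = Add(4, Mul(-1, Mul(2, Pow(T, 2)))) = Add(4, Mul(-2, Pow(T, 2))))
Function('d')(B) = 81 (Function('d')(B) = Pow(Add(Add(4, Mul(-2, Pow(3, 2))), 5), 2) = Pow(Add(Add(4, Mul(-2, 9)), 5), 2) = Pow(Add(Add(4, -18), 5), 2) = Pow(Add(-14, 5), 2) = Pow(-9, 2) = 81)
c = 12 (c = Mul(Add(0, 3), 4) = Mul(3, 4) = 12)
Mul(Function('d')(D), c) = Mul(81, 12) = 972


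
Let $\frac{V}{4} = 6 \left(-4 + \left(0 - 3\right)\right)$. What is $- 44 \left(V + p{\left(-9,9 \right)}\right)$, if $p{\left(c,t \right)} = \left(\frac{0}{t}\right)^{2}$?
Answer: $7392$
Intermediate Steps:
$V = -168$ ($V = 4 \cdot 6 \left(-4 + \left(0 - 3\right)\right) = 4 \cdot 6 \left(-4 - 3\right) = 4 \cdot 6 \left(-7\right) = 4 \left(-42\right) = -168$)
$p{\left(c,t \right)} = 0$ ($p{\left(c,t \right)} = 0^{2} = 0$)
$- 44 \left(V + p{\left(-9,9 \right)}\right) = - 44 \left(-168 + 0\right) = \left(-44\right) \left(-168\right) = 7392$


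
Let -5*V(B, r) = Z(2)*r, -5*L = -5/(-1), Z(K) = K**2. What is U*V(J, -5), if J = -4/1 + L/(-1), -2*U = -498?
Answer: 996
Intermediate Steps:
U = 249 (U = -1/2*(-498) = 249)
L = -1 (L = -(-1)/(-1) = -(-1)*(-1) = -1/5*5 = -1)
J = -3 (J = -4/1 - 1/(-1) = -4*1 - 1*(-1) = -4 + 1 = -3)
V(B, r) = -4*r/5 (V(B, r) = -2**2*r/5 = -4*r/5)
U*V(J, -5) = 249*(-4/5*(-5)) = 249*4 = 996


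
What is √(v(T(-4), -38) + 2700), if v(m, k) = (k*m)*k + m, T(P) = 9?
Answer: 3*√1745 ≈ 125.32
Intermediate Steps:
v(m, k) = m + m*k² (v(m, k) = m*k² + m = m + m*k²)
√(v(T(-4), -38) + 2700) = √(9*(1 + (-38)²) + 2700) = √(9*(1 + 1444) + 2700) = √(9*1445 + 2700) = √(13005 + 2700) = √15705 = 3*√1745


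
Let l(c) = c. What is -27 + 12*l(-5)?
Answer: -87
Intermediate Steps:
-27 + 12*l(-5) = -27 + 12*(-5) = -27 - 60 = -87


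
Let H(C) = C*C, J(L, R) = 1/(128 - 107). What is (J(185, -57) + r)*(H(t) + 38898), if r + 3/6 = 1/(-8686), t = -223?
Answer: -522506809/13029 ≈ -40103.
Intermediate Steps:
J(L, R) = 1/21
H(C) = C²
r = -2172/4343 (r = -½ + 1/(-8686) = -½ - 1/8686 = -2172/4343 ≈ -0.50012)
(J(185, -57) + r)*(H(t) + 38898) = (1/21 - 2172/4343)*((-223)² + 38898) = -41269*(49729 + 38898)/91203 = -41269/91203*88627 = -522506809/13029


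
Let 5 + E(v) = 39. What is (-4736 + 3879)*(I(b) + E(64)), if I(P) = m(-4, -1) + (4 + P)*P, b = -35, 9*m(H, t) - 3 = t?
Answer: -8632561/9 ≈ -9.5917e+5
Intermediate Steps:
m(H, t) = ⅓ + t/9
E(v) = 34 (E(v) = -5 + 39 = 34)
I(P) = 2/9 + P*(4 + P) (I(P) = (⅓ + (⅑)*(-1)) + (4 + P)*P = (⅓ - ⅑) + P*(4 + P) = 2/9 + P*(4 + P))
(-4736 + 3879)*(I(b) + E(64)) = (-4736 + 3879)*((2/9 + (-35)² + 4*(-35)) + 34) = -857*((2/9 + 1225 - 140) + 34) = -857*(9767/9 + 34) = -857*10073/9 = -8632561/9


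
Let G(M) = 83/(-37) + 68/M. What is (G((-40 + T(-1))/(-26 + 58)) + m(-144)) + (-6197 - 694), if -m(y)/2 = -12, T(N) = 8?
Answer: -256678/37 ≈ -6937.2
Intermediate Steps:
m(y) = 24 (m(y) = -2*(-12) = 24)
G(M) = -83/37 + 68/M (G(M) = 83*(-1/37) + 68/M = -83/37 + 68/M)
(G((-40 + T(-1))/(-26 + 58)) + m(-144)) + (-6197 - 694) = ((-83/37 + 68/(((-40 + 8)/(-26 + 58)))) + 24) + (-6197 - 694) = ((-83/37 + 68/((-32/32))) + 24) - 6891 = ((-83/37 + 68/((-32*1/32))) + 24) - 6891 = ((-83/37 + 68/(-1)) + 24) - 6891 = ((-83/37 + 68*(-1)) + 24) - 6891 = ((-83/37 - 68) + 24) - 6891 = (-2599/37 + 24) - 6891 = -1711/37 - 6891 = -256678/37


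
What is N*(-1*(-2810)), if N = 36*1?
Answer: 101160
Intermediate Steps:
N = 36
N*(-1*(-2810)) = 36*(-1*(-2810)) = 36*2810 = 101160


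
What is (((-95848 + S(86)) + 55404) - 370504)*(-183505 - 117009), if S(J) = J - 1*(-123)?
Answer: 123432819846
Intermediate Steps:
S(J) = 123 + J (S(J) = J + 123 = 123 + J)
(((-95848 + S(86)) + 55404) - 370504)*(-183505 - 117009) = (((-95848 + (123 + 86)) + 55404) - 370504)*(-183505 - 117009) = (((-95848 + 209) + 55404) - 370504)*(-300514) = ((-95639 + 55404) - 370504)*(-300514) = (-40235 - 370504)*(-300514) = -410739*(-300514) = 123432819846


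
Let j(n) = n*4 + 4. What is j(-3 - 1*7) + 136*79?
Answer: 10708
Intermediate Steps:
j(n) = 4 + 4*n (j(n) = 4*n + 4 = 4 + 4*n)
j(-3 - 1*7) + 136*79 = (4 + 4*(-3 - 1*7)) + 136*79 = (4 + 4*(-3 - 7)) + 10744 = (4 + 4*(-10)) + 10744 = (4 - 40) + 10744 = -36 + 10744 = 10708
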